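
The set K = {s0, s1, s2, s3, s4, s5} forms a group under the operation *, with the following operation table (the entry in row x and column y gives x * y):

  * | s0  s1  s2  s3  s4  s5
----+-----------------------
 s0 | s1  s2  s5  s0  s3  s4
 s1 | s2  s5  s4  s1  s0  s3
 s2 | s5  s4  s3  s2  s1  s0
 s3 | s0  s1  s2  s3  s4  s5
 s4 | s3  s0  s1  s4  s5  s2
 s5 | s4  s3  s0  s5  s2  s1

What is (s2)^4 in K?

s2^1 = s2
s2^2 = s2 * s2 = s3
s2^3 = s3 * s2 = s2
s2^4 = s2 * s2 = s3

s3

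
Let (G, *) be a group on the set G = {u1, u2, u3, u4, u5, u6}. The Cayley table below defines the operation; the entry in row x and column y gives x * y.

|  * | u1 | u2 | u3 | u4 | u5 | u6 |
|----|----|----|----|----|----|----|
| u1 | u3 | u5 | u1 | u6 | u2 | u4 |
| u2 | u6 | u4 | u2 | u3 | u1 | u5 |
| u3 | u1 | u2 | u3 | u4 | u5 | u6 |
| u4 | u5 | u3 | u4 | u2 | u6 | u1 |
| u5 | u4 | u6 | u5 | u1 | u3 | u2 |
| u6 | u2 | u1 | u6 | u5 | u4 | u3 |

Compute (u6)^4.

u6^1 = u6
u6^2 = u6 * u6 = u3
u6^3 = u3 * u6 = u6
u6^4 = u6 * u6 = u3

u3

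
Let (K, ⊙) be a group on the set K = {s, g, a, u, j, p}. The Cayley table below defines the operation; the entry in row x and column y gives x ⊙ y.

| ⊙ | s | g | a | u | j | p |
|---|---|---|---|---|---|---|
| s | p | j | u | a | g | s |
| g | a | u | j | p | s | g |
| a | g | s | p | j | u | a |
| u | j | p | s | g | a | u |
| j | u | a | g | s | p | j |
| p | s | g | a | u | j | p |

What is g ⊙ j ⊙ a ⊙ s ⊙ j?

g ⊙ j = s
s ⊙ a = u
u ⊙ s = j
j ⊙ j = p

p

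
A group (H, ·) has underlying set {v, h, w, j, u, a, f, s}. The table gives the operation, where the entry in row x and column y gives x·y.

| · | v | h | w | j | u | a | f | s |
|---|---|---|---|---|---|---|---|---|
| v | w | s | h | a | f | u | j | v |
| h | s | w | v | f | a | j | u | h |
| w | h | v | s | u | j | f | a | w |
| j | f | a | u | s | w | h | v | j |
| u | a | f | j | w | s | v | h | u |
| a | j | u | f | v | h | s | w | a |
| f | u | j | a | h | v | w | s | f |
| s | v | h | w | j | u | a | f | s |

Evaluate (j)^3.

j

j^1 = j
j^2 = j·j = s
j^3 = s·j = j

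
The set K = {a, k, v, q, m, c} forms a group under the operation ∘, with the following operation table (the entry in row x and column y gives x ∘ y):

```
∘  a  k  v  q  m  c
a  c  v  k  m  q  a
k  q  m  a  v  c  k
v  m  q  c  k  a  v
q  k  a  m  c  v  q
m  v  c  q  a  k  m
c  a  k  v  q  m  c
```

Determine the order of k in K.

3

The identity element is c (its row matches the header).
k^1 = k
k^2 = k ∘ k = m
k^3 = m ∘ k = c
The first power of k equal to the identity is k^3, so ord(k) = 3.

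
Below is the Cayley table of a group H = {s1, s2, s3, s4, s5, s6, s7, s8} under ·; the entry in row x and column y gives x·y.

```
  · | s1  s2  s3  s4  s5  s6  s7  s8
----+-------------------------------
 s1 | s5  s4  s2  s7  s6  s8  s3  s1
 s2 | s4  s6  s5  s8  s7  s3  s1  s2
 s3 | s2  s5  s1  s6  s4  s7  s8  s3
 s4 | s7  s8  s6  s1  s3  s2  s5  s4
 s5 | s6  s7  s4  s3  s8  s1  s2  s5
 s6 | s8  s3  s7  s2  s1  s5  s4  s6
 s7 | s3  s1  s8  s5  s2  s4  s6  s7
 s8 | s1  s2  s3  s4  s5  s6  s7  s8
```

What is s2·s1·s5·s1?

s2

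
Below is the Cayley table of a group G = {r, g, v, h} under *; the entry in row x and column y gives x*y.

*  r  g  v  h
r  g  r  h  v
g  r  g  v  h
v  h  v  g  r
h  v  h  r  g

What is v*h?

r

Read row v, column h: v*h = r.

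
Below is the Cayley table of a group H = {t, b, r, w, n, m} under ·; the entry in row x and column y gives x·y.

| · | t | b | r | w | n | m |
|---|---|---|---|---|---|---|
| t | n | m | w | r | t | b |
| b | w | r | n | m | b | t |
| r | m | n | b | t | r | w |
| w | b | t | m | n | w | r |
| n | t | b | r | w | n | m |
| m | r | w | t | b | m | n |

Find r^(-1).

b

First locate the identity: row n matches the header, so n is the identity.
Scan row r for n: r·b = n. Hence r^(-1) = b.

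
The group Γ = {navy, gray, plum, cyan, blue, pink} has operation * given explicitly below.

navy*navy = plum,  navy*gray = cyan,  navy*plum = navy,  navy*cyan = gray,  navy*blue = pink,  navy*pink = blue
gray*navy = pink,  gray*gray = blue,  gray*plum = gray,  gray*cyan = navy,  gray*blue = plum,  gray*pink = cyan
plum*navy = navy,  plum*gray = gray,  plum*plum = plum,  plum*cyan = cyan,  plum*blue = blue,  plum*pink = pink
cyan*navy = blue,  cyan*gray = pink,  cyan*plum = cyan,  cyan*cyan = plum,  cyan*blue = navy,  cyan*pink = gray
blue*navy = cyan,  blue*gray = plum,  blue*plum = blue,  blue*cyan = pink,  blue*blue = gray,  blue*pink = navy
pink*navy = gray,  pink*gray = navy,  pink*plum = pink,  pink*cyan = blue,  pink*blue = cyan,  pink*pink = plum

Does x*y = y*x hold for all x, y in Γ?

blue*navy = cyan but navy*blue = pink.
Since blue and navy do not commute, Γ is not abelian.

No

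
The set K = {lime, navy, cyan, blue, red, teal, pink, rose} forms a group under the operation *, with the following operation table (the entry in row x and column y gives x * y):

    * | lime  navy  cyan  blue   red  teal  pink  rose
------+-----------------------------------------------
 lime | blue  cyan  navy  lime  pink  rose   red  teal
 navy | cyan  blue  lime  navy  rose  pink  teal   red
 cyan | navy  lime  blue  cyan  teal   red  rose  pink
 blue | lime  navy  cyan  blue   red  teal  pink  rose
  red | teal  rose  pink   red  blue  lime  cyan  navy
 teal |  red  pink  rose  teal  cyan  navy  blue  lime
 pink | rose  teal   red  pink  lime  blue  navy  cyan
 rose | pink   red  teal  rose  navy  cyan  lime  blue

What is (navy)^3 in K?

navy^1 = navy
navy^2 = navy * navy = blue
navy^3 = blue * navy = navy

navy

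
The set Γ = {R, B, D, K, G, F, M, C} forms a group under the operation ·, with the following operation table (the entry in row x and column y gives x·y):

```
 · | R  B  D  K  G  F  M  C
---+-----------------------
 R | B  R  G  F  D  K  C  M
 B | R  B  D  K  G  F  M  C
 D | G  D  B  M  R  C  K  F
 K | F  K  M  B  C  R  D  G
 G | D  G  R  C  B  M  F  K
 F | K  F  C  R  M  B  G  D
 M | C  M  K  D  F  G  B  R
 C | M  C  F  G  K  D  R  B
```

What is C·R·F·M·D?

C

C·R = M
M·F = G
G·M = F
F·D = C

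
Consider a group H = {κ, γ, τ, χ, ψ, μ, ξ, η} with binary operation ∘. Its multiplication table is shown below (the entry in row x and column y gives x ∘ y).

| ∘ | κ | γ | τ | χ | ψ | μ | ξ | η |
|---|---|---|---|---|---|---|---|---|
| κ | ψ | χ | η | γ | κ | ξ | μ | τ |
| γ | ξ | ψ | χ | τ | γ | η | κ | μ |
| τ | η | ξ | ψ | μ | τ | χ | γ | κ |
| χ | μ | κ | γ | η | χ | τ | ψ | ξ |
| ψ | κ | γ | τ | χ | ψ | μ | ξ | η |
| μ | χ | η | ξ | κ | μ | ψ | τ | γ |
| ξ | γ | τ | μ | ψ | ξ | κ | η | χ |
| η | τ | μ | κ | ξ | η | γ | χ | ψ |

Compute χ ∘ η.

Read row χ, column η: χ ∘ η = ξ.
(Structurally, H here is isomorphic to the dihedral group D_4.)

ξ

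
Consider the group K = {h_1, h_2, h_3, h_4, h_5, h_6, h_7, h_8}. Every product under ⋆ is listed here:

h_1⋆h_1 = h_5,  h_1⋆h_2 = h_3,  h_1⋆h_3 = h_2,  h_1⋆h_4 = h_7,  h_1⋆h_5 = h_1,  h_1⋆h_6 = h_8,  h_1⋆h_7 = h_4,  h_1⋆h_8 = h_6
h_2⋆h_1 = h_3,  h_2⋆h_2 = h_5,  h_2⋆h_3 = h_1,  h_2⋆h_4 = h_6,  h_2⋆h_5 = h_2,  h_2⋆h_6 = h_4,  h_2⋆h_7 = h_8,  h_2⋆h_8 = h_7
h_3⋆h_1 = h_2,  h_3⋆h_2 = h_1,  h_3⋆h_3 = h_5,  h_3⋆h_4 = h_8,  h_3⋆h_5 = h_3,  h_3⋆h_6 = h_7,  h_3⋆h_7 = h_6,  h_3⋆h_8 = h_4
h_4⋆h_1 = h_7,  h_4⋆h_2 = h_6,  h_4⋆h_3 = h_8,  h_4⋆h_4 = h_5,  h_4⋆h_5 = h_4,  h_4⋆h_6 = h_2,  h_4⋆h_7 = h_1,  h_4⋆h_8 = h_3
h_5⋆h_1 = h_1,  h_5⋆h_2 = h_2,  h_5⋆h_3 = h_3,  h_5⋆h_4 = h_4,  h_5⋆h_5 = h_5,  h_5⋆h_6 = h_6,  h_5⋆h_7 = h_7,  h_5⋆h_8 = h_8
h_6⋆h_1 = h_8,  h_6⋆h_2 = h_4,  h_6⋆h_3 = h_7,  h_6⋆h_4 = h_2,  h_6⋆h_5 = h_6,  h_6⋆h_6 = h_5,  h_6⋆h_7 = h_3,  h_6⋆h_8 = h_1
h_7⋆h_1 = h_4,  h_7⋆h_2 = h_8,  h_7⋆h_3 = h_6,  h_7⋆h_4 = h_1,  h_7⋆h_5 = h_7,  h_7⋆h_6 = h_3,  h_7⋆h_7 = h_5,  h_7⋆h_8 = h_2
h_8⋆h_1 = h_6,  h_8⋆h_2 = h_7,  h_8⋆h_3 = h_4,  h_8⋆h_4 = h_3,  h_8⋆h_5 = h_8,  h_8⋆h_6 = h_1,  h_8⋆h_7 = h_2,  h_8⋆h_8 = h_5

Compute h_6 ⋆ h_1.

h_8

Read row h_6, column h_1: h_6 ⋆ h_1 = h_8.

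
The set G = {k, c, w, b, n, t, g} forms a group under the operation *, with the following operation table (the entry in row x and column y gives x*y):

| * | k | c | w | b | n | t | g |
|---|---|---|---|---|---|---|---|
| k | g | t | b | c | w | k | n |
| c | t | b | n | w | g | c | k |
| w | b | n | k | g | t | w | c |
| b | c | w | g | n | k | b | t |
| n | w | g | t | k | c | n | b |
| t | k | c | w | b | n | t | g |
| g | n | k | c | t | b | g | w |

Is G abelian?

Check whether the table is symmetric across its main diagonal.
Every entry (row x, col y) equals the entry (row y, col x), so G is abelian.

Yes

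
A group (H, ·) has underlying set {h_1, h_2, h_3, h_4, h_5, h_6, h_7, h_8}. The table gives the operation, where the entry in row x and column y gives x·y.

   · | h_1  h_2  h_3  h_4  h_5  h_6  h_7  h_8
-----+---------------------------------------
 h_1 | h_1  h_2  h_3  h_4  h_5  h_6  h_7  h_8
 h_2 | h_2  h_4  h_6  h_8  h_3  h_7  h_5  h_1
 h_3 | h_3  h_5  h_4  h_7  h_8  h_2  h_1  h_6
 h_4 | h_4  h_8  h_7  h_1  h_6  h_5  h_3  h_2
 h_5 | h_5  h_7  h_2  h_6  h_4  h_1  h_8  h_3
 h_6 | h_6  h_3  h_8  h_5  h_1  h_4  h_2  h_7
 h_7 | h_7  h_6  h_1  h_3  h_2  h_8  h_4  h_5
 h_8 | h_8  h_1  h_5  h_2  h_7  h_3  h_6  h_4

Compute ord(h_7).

4

The identity element is h_1 (its row matches the header).
h_7^1 = h_7
h_7^2 = h_7·h_7 = h_4
h_7^3 = h_4·h_7 = h_3
h_7^4 = h_3·h_7 = h_1
The first power of h_7 equal to the identity is h_7^4, so ord(h_7) = 4.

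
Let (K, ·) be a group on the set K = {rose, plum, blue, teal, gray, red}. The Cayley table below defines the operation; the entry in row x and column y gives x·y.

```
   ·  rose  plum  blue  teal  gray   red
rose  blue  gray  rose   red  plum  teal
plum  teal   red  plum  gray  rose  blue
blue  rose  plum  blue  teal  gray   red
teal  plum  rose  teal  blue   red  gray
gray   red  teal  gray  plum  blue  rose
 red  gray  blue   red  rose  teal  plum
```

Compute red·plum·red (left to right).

red

red·plum = blue
blue·red = red
(Structurally, K here is isomorphic to the symmetric group S_3.)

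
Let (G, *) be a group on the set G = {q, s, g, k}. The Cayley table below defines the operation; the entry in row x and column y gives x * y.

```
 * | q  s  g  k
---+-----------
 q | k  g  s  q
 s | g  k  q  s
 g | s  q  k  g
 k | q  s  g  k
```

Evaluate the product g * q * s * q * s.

g * q = s
s * s = k
k * q = q
q * s = g

g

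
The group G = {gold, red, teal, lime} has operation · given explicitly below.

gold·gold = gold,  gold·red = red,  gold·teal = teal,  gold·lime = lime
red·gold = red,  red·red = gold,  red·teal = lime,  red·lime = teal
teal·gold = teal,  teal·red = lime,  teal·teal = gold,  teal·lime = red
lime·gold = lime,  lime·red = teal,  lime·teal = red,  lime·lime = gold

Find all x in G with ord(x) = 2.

{lime, red, teal}

Identity is gold. Compute the order of each non-identity element by repeated multiplication:
  red: red → gold  (order 2)
  teal: teal → gold  (order 2)
  lime: lime → gold  (order 2)
Elements of order 2: {lime, red, teal}.
(Structurally, G here is isomorphic to the Klein four-group V_4.)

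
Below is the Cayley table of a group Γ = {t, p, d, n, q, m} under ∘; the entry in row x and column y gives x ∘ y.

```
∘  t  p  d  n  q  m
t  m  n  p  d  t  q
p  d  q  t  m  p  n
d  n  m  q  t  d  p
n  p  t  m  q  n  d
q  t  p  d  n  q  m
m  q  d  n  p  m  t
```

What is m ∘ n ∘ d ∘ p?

m ∘ n = p
p ∘ d = t
t ∘ p = n

n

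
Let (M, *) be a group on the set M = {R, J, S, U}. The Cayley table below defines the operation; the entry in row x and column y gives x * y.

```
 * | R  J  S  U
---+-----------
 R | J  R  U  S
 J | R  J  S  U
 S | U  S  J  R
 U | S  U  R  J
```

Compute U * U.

Read row U, column U: U * U = J.

J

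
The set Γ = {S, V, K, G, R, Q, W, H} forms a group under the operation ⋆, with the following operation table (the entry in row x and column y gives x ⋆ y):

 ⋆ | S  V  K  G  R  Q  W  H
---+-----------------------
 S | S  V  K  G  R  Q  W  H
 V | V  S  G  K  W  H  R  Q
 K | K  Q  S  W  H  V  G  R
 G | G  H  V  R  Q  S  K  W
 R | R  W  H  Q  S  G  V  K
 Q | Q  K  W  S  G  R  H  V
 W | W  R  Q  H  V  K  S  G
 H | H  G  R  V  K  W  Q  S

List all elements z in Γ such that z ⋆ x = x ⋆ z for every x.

An element z is central iff its row equals its column in the table.
For V: V ⋆ Q = H ≠ K = Q ⋆ V, so V ∉ Z.
Checking each element this way leaves Z(Γ) = {R, S}.

{R, S}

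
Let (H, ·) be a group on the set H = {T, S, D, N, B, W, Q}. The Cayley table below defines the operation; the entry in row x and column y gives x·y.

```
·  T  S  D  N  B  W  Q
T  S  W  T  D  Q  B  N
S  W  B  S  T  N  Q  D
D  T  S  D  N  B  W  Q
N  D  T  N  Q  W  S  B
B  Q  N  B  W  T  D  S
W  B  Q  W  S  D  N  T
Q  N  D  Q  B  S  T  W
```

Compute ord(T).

7

The identity element is D (its row matches the header).
T^1 = T
T^2 = T·T = S
T^3 = S·T = W
T^4 = W·T = B
T^5 = B·T = Q
T^6 = Q·T = N
T^7 = N·T = D
The first power of T equal to the identity is T^7, so ord(T) = 7.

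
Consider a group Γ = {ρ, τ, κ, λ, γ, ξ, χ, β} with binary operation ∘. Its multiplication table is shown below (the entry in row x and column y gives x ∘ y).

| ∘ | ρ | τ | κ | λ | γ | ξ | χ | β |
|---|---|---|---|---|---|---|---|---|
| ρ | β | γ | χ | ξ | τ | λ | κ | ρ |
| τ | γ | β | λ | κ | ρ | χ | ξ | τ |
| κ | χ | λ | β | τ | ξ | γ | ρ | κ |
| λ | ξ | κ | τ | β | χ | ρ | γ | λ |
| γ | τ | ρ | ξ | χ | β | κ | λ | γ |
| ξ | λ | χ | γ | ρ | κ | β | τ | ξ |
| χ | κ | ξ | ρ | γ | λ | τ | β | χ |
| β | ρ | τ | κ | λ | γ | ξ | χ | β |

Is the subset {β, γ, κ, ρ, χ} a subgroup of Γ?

No

ρ ∘ γ = τ, which is not in {β, γ, κ, ρ, χ}.
The subset is not closed under ∘, so it is not a subgroup.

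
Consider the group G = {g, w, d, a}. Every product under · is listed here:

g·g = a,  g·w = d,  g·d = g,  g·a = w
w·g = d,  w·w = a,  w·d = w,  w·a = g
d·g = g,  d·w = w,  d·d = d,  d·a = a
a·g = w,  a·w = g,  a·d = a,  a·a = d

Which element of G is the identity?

d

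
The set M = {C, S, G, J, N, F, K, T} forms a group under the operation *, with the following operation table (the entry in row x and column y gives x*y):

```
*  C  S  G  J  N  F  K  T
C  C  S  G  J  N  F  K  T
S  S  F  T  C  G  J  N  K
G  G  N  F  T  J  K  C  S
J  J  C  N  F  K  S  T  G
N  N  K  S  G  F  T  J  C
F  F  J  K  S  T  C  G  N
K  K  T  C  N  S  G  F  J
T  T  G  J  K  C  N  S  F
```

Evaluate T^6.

F

T^1 = T
T^2 = T*T = F
T^3 = F*T = N
T^4 = N*T = C
T^5 = C*T = T
T^6 = T*T = F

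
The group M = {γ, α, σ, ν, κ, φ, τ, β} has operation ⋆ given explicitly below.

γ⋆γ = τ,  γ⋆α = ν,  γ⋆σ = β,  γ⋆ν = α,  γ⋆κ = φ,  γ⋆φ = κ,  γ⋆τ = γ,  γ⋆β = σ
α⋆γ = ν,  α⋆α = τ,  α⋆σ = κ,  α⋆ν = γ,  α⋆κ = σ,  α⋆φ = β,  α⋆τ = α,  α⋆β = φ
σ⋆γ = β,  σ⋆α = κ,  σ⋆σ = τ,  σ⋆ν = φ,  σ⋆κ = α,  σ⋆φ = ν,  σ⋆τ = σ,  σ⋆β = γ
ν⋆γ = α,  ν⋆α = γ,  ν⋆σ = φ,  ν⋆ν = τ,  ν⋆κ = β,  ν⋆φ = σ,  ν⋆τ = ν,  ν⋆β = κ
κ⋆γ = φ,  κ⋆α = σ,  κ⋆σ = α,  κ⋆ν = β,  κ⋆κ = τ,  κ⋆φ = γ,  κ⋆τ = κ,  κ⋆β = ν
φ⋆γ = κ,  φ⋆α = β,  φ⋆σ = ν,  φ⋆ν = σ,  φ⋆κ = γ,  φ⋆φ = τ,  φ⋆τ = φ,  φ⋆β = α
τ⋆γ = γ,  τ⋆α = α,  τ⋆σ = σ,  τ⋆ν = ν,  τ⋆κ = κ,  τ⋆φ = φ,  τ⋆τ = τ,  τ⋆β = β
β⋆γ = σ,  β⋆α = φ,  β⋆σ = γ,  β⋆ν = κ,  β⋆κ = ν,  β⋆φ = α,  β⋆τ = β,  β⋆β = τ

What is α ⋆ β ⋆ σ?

ν

α ⋆ β = φ
φ ⋆ σ = ν
(Structurally, M here is isomorphic to the elementary abelian group (Z_2)^3.)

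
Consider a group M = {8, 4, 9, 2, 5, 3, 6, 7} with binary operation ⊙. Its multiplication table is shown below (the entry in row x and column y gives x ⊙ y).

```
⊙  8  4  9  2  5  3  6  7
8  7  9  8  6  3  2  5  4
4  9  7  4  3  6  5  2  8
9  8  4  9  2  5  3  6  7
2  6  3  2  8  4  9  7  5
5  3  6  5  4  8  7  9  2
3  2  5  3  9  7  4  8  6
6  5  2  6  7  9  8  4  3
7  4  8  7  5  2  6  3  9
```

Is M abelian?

Yes

Check whether the table is symmetric across its main diagonal.
Every entry (row x, col y) equals the entry (row y, col x), so M is abelian.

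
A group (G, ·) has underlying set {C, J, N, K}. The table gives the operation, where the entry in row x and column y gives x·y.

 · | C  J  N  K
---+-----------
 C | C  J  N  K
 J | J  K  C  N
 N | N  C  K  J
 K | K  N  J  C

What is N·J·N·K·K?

N·J = C
C·N = N
N·K = J
J·K = N

N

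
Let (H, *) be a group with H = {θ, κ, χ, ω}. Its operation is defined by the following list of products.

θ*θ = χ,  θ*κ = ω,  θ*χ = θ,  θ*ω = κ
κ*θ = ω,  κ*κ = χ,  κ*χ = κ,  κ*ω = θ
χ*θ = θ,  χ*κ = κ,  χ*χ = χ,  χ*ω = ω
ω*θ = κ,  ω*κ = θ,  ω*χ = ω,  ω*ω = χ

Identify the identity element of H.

χ

The identity e satisfies e*x = x for all x, so its row in the table reproduces the column headers.
Row χ reads: θ, κ, χ, ω — exactly the header order. So χ is the identity.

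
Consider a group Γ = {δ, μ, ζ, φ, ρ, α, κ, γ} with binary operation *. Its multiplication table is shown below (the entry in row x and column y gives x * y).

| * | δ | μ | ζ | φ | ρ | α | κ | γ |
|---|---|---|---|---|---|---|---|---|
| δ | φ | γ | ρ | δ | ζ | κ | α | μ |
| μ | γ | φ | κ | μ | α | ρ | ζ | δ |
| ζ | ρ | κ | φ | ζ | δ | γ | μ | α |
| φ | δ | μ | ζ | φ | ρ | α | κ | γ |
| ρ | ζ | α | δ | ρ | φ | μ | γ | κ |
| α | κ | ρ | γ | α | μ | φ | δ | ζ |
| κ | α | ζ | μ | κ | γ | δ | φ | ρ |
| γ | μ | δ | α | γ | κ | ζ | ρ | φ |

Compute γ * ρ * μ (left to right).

γ * ρ = κ
κ * μ = ζ

ζ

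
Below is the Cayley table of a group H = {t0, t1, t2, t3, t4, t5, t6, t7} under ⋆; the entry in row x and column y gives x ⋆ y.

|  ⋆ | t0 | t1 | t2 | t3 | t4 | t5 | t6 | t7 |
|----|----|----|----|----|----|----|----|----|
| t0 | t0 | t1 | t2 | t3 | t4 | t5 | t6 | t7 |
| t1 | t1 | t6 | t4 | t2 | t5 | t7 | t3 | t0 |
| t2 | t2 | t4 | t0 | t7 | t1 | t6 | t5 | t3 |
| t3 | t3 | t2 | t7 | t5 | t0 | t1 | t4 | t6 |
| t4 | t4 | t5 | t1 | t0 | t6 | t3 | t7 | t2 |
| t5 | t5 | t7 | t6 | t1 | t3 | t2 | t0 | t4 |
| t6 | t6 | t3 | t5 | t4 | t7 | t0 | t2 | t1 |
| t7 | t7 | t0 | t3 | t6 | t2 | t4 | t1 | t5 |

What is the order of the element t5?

4

The identity element is t0 (its row matches the header).
t5^1 = t5
t5^2 = t5 ⋆ t5 = t2
t5^3 = t2 ⋆ t5 = t6
t5^4 = t6 ⋆ t5 = t0
The first power of t5 equal to the identity is t5^4, so ord(t5) = 4.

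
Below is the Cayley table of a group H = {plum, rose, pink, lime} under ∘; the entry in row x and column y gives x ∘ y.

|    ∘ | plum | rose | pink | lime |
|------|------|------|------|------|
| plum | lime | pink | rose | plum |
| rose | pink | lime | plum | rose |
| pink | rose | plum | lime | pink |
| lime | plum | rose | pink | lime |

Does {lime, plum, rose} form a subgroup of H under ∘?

No

rose ∘ plum = pink, which is not in {lime, plum, rose}.
The subset is not closed under ∘, so it is not a subgroup.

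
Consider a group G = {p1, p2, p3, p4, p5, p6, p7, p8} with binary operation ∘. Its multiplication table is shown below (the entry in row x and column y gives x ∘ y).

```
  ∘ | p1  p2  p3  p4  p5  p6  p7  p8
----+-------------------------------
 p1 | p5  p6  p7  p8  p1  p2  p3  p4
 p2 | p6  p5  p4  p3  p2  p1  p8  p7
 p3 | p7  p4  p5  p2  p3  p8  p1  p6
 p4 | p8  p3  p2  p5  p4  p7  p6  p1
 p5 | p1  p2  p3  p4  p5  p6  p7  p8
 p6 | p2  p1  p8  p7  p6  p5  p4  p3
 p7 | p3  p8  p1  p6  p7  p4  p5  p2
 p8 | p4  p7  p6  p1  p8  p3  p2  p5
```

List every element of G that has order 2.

{p1, p2, p3, p4, p6, p7, p8}

Identity is p5. Compute the order of each non-identity element by repeated multiplication:
  p1: p1 → p5  (order 2)
  p2: p2 → p5  (order 2)
  p3: p3 → p5  (order 2)
  p4: p4 → p5  (order 2)
  p6: p6 → p5  (order 2)
  p7: p7 → p5  (order 2)
  p8: p8 → p5  (order 2)
Elements of order 2: {p1, p2, p3, p4, p6, p7, p8}.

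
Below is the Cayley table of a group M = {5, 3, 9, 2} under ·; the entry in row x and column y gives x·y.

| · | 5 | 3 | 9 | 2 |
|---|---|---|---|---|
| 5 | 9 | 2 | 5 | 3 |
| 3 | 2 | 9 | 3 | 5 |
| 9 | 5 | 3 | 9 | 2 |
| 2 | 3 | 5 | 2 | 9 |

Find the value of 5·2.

Read row 5, column 2: 5·2 = 3.

3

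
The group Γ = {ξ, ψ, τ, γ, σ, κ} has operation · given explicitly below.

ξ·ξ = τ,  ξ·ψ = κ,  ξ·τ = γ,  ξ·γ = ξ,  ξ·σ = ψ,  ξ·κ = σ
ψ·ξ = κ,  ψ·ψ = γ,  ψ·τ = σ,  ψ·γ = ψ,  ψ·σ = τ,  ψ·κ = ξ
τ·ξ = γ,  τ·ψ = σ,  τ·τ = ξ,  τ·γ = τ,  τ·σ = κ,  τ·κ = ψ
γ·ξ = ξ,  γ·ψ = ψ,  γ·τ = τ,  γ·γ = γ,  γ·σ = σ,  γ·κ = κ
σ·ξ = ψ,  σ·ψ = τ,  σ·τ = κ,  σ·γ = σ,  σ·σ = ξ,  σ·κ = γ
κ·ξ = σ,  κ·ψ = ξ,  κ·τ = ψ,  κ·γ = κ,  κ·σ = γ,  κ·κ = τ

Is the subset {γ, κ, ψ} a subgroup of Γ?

ψ·κ = ξ, which is not in {γ, κ, ψ}.
The subset is not closed under ·, so it is not a subgroup.
(Structurally, Γ here is isomorphic to the cyclic group Z_6.)

No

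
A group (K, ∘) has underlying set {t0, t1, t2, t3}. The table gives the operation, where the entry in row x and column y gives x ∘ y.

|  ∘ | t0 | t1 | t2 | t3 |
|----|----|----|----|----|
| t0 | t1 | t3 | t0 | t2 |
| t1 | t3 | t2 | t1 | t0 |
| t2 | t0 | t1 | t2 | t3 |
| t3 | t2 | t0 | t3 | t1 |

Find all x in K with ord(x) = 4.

{t0, t3}

Identity is t2. Compute the order of each non-identity element by repeated multiplication:
  t0: t0 → t1 → t3 → t2  (order 4)
  t1: t1 → t2  (order 2)
  t3: t3 → t1 → t0 → t2  (order 4)
Elements of order 4: {t0, t3}.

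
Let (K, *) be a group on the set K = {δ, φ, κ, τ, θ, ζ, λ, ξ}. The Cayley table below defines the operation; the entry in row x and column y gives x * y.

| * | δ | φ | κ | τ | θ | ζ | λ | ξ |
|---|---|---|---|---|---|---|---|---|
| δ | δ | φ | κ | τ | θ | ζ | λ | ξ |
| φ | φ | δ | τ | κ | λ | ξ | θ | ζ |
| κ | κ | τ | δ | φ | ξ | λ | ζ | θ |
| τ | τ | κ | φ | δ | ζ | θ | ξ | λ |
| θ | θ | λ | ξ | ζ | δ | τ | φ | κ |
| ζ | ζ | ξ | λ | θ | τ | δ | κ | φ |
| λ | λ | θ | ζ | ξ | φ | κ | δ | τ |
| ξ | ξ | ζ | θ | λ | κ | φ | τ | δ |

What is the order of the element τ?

The identity element is δ (its row matches the header).
τ^1 = τ
τ^2 = τ * τ = δ
The first power of τ equal to the identity is τ^2, so ord(τ) = 2.

2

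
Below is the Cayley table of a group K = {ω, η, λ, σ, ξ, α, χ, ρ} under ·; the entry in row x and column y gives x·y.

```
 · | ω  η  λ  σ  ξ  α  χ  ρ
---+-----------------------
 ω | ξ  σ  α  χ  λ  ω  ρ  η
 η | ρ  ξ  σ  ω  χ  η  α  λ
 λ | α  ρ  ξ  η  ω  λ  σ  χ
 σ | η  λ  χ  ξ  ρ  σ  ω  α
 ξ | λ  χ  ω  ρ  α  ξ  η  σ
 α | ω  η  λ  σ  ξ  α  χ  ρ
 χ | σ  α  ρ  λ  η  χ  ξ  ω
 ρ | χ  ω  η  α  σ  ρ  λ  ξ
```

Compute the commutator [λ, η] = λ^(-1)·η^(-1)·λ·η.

Identity is α; from the table λ^(-1) = ω and η^(-1) = χ.
ω·χ = ρ
ρ·λ = η
η·η = ξ

ξ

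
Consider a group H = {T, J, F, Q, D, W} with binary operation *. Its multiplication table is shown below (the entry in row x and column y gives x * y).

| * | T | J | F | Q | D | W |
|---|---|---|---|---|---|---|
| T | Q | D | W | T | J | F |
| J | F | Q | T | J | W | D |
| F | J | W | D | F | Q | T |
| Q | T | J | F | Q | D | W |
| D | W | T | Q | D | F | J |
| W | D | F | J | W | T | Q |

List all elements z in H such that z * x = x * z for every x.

An element z is central iff its row equals its column in the table.
For F: F * T = J ≠ W = T * F, so F ∉ Z.
Checking each element this way leaves Z(H) = {Q}.

{Q}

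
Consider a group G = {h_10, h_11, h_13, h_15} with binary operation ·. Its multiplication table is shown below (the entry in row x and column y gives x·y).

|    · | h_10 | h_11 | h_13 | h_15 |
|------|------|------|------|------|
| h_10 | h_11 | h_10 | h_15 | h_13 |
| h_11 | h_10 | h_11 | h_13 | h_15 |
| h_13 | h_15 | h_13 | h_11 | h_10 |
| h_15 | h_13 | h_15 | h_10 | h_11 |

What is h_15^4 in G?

h_11

h_15^1 = h_15
h_15^2 = h_15·h_15 = h_11
h_15^3 = h_11·h_15 = h_15
h_15^4 = h_15·h_15 = h_11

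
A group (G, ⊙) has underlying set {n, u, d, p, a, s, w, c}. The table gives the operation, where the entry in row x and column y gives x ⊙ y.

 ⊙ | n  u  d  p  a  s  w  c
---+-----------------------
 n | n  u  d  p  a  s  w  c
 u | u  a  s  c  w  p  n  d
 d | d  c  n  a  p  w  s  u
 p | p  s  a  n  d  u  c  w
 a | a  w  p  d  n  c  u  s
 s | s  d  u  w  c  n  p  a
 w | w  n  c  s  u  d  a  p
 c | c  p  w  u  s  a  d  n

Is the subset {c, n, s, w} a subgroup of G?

No

w ⊙ w = a, which is not in {c, n, s, w}.
The subset is not closed under ⊙, so it is not a subgroup.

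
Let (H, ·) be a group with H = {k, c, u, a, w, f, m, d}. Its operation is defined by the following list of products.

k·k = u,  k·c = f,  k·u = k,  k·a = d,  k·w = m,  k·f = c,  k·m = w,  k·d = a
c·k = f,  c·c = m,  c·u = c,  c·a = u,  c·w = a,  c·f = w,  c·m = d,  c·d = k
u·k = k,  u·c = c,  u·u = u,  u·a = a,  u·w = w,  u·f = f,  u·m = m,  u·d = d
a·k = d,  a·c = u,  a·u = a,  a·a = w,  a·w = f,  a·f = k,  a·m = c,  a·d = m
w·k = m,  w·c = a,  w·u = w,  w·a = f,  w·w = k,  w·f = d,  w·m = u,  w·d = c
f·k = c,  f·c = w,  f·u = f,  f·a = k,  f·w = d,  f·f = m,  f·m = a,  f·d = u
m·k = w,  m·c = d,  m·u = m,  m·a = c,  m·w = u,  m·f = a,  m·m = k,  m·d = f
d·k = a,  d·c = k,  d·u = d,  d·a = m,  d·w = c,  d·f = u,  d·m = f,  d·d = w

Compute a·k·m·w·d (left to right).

w

a·k = d
d·m = f
f·w = d
d·d = w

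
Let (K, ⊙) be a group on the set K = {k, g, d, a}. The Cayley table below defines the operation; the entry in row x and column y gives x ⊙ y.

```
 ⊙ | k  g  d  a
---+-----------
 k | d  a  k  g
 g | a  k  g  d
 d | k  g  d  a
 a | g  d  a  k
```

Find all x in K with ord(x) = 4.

Identity is d. Compute the order of each non-identity element by repeated multiplication:
  k: k → d  (order 2)
  g: g → k → a → d  (order 4)
  a: a → k → g → d  (order 4)
Elements of order 4: {a, g}.

{a, g}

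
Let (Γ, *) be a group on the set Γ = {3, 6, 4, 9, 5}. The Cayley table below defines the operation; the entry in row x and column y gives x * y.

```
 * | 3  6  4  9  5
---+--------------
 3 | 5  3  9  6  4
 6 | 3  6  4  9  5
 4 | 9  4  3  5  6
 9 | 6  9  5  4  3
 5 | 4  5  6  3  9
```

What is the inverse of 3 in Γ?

First locate the identity: row 6 matches the header, so 6 is the identity.
Scan row 3 for 6: 3 * 9 = 6. Hence 3^(-1) = 9.
(Structurally, Γ here is isomorphic to the cyclic group Z_5.)

9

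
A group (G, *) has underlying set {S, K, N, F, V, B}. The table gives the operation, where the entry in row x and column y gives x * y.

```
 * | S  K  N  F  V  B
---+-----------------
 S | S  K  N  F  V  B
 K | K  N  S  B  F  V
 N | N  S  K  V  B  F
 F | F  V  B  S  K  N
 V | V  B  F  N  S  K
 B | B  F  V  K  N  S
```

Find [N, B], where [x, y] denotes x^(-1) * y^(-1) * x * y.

Identity is S; from the table N^(-1) = K and B^(-1) = B.
K * B = V
V * N = F
F * B = N

N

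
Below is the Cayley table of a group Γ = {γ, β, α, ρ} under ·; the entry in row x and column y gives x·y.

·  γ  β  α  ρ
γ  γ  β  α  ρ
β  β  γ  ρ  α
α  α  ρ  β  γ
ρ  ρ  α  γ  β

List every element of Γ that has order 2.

Identity is γ. Compute the order of each non-identity element by repeated multiplication:
  β: β → γ  (order 2)
  α: α → β → ρ → γ  (order 4)
  ρ: ρ → β → α → γ  (order 4)
Elements of order 2: {β}.

{β}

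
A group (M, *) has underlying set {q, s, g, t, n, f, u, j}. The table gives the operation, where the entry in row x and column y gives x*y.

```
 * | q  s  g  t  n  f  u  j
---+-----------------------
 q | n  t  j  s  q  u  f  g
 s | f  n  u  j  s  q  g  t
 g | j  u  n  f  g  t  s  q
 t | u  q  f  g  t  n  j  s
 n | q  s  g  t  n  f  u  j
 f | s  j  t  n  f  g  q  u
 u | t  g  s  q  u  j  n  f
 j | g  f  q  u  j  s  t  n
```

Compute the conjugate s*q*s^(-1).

j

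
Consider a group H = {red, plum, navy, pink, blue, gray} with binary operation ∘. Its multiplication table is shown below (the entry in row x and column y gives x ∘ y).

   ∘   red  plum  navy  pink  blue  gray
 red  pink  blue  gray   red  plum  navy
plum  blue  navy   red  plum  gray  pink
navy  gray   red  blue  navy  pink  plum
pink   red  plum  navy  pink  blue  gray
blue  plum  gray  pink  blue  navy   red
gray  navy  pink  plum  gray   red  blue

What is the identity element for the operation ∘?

pink

The identity e satisfies e ∘ x = x for all x, so its row in the table reproduces the column headers.
Row pink reads: red, plum, navy, pink, blue, gray — exactly the header order. So pink is the identity.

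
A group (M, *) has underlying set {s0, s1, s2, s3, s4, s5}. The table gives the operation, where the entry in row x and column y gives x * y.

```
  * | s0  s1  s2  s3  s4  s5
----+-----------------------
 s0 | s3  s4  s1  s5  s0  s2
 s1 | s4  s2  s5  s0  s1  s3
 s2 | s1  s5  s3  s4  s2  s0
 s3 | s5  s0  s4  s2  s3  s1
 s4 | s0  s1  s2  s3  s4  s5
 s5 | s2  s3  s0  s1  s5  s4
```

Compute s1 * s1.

Read row s1, column s1: s1 * s1 = s2.

s2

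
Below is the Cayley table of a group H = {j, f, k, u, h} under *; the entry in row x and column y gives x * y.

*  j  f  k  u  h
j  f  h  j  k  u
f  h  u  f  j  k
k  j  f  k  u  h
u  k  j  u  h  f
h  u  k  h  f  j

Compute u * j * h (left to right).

h

u * j = k
k * h = h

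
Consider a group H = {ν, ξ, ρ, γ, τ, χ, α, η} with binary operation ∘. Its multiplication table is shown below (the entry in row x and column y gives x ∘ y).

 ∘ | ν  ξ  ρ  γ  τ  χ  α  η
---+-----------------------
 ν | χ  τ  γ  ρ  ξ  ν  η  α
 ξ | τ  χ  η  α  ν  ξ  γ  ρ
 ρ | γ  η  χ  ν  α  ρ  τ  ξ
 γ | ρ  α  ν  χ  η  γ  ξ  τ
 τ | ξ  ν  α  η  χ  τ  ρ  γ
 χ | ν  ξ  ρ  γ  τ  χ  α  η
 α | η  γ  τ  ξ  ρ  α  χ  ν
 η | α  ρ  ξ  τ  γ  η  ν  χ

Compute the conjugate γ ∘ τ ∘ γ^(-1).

τ

The identity is χ. In row γ, the entry χ sits in column γ, so γ^(-1) = γ.
γ ∘ τ = η
η ∘ γ = τ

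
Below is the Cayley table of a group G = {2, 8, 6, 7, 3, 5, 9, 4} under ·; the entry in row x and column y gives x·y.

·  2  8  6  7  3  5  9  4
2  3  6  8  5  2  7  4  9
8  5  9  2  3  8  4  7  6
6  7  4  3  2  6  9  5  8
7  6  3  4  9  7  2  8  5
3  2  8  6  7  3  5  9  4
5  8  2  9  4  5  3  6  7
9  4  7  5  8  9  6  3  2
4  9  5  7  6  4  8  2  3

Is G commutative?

No

8·4 = 6 but 4·8 = 5.
Since 8 and 4 do not commute, G is not abelian.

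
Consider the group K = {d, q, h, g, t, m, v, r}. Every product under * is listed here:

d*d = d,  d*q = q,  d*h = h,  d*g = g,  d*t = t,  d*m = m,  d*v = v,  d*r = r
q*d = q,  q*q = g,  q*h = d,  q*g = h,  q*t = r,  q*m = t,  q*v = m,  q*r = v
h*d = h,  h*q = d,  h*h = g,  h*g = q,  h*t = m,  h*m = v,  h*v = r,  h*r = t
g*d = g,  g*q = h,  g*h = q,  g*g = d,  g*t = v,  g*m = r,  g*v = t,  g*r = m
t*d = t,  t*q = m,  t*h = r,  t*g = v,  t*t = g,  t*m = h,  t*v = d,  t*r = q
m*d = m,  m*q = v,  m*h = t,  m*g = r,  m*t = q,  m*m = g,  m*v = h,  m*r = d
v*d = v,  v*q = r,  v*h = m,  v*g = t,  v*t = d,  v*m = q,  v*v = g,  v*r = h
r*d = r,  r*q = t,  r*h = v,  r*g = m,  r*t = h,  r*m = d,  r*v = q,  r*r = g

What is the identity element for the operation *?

d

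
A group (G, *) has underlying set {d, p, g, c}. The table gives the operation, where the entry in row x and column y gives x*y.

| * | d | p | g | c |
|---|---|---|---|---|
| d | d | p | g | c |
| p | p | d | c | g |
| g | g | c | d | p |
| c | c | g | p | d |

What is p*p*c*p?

p*p = d
d*c = c
c*p = g

g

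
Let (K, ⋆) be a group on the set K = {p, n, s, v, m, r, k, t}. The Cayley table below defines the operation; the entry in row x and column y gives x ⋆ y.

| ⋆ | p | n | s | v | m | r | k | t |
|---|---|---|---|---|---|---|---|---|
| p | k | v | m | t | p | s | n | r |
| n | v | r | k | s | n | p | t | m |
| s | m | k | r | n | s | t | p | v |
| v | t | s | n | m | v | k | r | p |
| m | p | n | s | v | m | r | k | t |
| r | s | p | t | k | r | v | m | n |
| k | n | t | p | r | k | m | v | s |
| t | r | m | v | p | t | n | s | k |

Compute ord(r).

4

The identity element is m (its row matches the header).
r^1 = r
r^2 = r ⋆ r = v
r^3 = v ⋆ r = k
r^4 = k ⋆ r = m
The first power of r equal to the identity is r^4, so ord(r) = 4.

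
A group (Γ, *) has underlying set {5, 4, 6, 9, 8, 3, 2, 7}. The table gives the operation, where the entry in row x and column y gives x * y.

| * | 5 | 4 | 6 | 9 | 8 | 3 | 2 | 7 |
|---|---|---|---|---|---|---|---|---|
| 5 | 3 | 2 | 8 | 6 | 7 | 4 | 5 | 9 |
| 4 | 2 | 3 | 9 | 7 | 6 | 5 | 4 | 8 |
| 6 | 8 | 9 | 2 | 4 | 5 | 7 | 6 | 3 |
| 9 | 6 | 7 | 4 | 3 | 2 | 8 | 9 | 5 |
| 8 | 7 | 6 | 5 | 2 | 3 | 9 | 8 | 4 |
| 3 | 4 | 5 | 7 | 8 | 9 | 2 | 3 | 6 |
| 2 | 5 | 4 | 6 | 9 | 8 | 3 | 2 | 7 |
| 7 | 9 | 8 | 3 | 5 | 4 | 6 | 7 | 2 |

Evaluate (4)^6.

4^1 = 4
4^2 = 4 * 4 = 3
4^3 = 3 * 4 = 5
4^4 = 5 * 4 = 2
4^5 = 2 * 4 = 4
4^6 = 4 * 4 = 3

3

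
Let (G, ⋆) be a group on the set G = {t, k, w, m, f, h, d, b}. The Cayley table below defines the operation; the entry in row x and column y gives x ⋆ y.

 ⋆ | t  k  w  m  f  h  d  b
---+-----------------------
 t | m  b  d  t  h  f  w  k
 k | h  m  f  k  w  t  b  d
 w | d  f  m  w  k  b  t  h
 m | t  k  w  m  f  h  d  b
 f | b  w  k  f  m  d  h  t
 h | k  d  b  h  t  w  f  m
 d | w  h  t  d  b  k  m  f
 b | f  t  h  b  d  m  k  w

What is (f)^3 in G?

f^1 = f
f^2 = f ⋆ f = m
f^3 = m ⋆ f = f
(Structurally, G here is isomorphic to the dihedral group D_4.)

f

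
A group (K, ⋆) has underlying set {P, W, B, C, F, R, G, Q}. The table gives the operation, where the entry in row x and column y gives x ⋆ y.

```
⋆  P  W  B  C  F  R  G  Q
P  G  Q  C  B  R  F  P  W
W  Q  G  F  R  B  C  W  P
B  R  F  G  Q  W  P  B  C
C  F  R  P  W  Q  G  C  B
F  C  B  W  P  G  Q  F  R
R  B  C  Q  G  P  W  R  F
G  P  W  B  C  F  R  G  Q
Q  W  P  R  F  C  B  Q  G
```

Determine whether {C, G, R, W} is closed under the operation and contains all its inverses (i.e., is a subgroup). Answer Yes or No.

Yes

{C, G, R, W} contains the identity G.
Checking products: every product of two elements of {C, G, R, W} (read from the table) lies in {C, G, R, W}, so the set is closed.
In a finite group, a nonempty closed subset is a subgroup. So {C, G, R, W} ≤ K.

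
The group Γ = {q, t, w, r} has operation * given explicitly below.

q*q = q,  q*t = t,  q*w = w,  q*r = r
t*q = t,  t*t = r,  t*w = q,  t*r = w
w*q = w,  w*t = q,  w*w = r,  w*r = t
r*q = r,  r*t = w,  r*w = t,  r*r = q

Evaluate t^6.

t^1 = t
t^2 = t * t = r
t^3 = r * t = w
t^4 = w * t = q
t^5 = q * t = t
t^6 = t * t = r

r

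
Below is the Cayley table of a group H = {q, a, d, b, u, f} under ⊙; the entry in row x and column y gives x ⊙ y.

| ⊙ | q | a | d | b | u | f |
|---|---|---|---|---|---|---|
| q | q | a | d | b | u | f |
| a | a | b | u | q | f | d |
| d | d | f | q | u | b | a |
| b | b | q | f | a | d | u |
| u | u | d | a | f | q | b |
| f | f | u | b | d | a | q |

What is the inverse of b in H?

a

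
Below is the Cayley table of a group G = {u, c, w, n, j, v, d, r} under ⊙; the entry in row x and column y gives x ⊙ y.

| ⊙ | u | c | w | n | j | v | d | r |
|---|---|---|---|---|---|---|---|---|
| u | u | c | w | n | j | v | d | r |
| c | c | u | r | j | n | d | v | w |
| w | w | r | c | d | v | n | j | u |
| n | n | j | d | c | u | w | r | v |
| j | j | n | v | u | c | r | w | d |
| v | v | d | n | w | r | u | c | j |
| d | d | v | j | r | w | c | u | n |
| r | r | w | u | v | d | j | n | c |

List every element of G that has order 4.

Identity is u. Compute the order of each non-identity element by repeated multiplication:
  c: c → u  (order 2)
  w: w → c → r → u  (order 4)
  n: n → c → j → u  (order 4)
  j: j → c → n → u  (order 4)
  v: v → u  (order 2)
  d: d → u  (order 2)
  r: r → c → w → u  (order 4)
Elements of order 4: {j, n, r, w}.

{j, n, r, w}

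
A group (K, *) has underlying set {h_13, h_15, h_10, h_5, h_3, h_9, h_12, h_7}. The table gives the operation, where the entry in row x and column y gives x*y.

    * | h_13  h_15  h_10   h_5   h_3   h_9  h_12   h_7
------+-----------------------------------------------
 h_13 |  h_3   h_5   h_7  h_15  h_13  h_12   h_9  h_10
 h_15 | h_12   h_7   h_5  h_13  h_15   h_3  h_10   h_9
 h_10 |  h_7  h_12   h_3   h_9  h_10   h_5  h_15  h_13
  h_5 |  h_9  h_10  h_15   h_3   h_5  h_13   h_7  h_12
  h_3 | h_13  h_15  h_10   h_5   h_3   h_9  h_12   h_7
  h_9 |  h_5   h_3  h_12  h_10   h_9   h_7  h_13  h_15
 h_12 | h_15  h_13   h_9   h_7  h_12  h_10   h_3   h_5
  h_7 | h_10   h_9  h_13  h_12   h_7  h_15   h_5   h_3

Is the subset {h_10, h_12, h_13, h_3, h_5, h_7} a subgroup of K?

No

h_10*h_5 = h_9, which is not in {h_10, h_12, h_13, h_3, h_5, h_7}.
The subset is not closed under *, so it is not a subgroup.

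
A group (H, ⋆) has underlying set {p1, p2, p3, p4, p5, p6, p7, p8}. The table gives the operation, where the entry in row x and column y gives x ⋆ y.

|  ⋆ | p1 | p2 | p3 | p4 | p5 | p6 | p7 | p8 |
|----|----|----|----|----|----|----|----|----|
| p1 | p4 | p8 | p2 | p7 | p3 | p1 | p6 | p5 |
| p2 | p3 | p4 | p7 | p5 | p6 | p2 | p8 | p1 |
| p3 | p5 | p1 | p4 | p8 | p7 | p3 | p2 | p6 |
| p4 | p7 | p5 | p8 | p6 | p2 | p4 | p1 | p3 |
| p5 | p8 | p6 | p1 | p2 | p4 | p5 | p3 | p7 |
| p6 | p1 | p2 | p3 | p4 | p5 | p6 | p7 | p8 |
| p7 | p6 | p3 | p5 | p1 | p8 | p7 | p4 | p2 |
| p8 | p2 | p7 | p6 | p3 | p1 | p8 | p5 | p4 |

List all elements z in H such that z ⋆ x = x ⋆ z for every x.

{p4, p6}

An element z is central iff its row equals its column in the table.
For p1: p1 ⋆ p3 = p2 ≠ p5 = p3 ⋆ p1, so p1 ∉ Z.
Checking each element this way leaves Z(H) = {p4, p6}.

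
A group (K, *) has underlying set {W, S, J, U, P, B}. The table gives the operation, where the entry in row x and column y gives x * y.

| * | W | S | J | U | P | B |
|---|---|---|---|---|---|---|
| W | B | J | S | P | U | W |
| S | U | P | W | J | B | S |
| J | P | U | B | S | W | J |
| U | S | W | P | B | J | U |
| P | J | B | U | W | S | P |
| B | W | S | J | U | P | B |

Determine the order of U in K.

The identity element is B (its row matches the header).
U^1 = U
U^2 = U * U = B
The first power of U equal to the identity is U^2, so ord(U) = 2.
(Structurally, K here is isomorphic to the symmetric group S_3.)

2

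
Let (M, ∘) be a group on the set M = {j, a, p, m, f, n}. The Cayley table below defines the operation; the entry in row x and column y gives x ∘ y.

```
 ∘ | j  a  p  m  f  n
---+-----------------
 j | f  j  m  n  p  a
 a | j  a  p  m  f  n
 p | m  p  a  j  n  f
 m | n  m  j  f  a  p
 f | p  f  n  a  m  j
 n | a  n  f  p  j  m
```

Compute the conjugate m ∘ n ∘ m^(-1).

The identity is a. In row m, the entry a sits in column f, so m^(-1) = f.
m ∘ n = p
p ∘ f = n

n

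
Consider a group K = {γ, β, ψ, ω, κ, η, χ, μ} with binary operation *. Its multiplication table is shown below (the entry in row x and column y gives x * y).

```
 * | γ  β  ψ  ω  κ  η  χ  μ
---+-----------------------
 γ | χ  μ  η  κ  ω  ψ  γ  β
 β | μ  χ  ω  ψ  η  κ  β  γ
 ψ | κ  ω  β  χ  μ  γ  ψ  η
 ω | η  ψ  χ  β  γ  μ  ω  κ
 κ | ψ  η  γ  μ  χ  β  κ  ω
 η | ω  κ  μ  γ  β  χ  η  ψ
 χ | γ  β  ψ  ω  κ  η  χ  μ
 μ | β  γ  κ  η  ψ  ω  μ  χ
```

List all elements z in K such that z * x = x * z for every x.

{β, χ}

An element z is central iff its row equals its column in the table.
For ω: ω * η = μ ≠ γ = η * ω, so ω ∉ Z.
Checking each element this way leaves Z(K) = {β, χ}.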